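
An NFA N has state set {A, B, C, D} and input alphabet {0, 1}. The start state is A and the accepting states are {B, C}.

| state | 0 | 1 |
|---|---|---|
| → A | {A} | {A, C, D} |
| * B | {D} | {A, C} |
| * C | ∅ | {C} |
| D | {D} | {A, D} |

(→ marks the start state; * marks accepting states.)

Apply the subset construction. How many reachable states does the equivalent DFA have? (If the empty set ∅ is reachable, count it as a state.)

3

Start state of the DFA: {A}.
{A} --0--> {A}  [seen]
{A} --1--> {A, C, D}  [new]
{A, C, D} --0--> {A, D}  [new]
{A, C, D} --1--> {A, C, D}  [seen]
{A, D} --0--> {A, D}  [seen]
{A, D} --1--> {A, C, D}  [seen]
Reachable DFA states: {A}, {A, C, D}, {A, D}.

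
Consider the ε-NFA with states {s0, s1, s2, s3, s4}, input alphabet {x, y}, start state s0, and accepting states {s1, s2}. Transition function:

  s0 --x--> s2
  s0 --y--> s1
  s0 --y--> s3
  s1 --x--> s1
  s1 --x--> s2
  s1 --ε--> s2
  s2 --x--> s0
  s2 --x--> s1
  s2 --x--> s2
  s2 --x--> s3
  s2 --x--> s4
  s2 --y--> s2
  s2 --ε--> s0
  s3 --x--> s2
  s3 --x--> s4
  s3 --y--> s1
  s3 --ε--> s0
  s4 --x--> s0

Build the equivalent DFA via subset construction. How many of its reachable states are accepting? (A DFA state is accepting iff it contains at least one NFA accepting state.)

3

Start state of the DFA: {s0} (ε-closure of the NFA start).
{s0} --x--> {s0, s2}  [new]
{s0} --y--> {s0, s1, s2, s3}  [new]
{s0, s2} --x--> {s0, s1, s2, s3, s4}  [new]
{s0, s2} --y--> {s0, s1, s2, s3}  [seen]
{s0, s1, s2, s3} --x--> {s0, s1, s2, s3, s4}  [seen]
{s0, s1, s2, s3} --y--> {s0, s1, s2, s3}  [seen]
{s0, s1, s2, s3, s4} --x--> {s0, s1, s2, s3, s4}  [seen]
{s0, s1, s2, s3, s4} --y--> {s0, s1, s2, s3}  [seen]
Reachable DFA states: {s0}, {s0, s2}, {s0, s1, s2, s3}, {s0, s1, s2, s3, s4}.
Accepting DFA states (contain an NFA accepting state): {s0, s2}, {s0, s1, s2, s3}, {s0, s1, s2, s3, s4}.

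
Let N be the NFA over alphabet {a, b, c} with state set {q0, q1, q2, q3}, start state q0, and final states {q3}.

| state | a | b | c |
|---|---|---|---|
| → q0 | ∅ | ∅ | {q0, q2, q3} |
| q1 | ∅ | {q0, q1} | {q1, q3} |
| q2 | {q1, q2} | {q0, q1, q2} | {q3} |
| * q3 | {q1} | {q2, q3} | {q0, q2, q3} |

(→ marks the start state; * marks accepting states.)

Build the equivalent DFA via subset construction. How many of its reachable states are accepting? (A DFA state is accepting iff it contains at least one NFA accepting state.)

Start state of the DFA: {q0}.
{q0} --a--> ∅  [new]
{q0} --b--> ∅  [seen]
{q0} --c--> {q0, q2, q3}  [new]
∅ --a--> ∅  [seen]
∅ --b--> ∅  [seen]
∅ --c--> ∅  [seen]
{q0, q2, q3} --a--> {q1, q2}  [new]
{q0, q2, q3} --b--> {q0, q1, q2, q3}  [new]
{q0, q2, q3} --c--> {q0, q2, q3}  [seen]
{q1, q2} --a--> {q1, q2}  [seen]
{q1, q2} --b--> {q0, q1, q2}  [new]
{q1, q2} --c--> {q1, q3}  [new]
{q0, q1, q2, q3} --a--> {q1, q2}  [seen]
{q0, q1, q2, q3} --b--> {q0, q1, q2, q3}  [seen]
{q0, q1, q2, q3} --c--> {q0, q1, q2, q3}  [seen]
{q0, q1, q2} --a--> {q1, q2}  [seen]
{q0, q1, q2} --b--> {q0, q1, q2}  [seen]
{q0, q1, q2} --c--> {q0, q1, q2, q3}  [seen]
{q1, q3} --a--> {q1}  [new]
{q1, q3} --b--> {q0, q1, q2, q3}  [seen]
{q1, q3} --c--> {q0, q1, q2, q3}  [seen]
{q1} --a--> ∅  [seen]
{q1} --b--> {q0, q1}  [new]
{q1} --c--> {q1, q3}  [seen]
{q0, q1} --a--> ∅  [seen]
{q0, q1} --b--> {q0, q1}  [seen]
{q0, q1} --c--> {q0, q1, q2, q3}  [seen]
Reachable DFA states: {q0}, ∅, {q0, q2, q3}, {q1, q2}, {q0, q1, q2, q3}, {q0, q1, q2}, {q1, q3}, {q1}, {q0, q1}.
Accepting DFA states (contain an NFA accepting state): {q0, q2, q3}, {q0, q1, q2, q3}, {q1, q3}.

3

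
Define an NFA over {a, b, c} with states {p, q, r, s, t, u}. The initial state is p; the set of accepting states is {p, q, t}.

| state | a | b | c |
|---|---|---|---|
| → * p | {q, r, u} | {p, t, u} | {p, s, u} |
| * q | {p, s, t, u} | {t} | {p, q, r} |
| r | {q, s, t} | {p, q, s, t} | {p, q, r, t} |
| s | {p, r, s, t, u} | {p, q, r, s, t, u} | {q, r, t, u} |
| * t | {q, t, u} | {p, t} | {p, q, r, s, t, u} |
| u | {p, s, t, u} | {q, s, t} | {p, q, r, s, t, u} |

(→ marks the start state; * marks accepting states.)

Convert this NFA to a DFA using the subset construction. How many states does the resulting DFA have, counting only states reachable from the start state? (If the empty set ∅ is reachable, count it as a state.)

7

Start state of the DFA: {p}.
{p} --a--> {q, r, u}  [new]
{p} --b--> {p, t, u}  [new]
{p} --c--> {p, s, u}  [new]
{q, r, u} --a--> {p, q, s, t, u}  [new]
{q, r, u} --b--> {p, q, s, t}  [new]
{q, r, u} --c--> {p, q, r, s, t, u}  [new]
{p, t, u} --a--> {p, q, r, s, t, u}  [seen]
{p, t, u} --b--> {p, q, s, t, u}  [seen]
{p, t, u} --c--> {p, q, r, s, t, u}  [seen]
{p, s, u} --a--> {p, q, r, s, t, u}  [seen]
{p, s, u} --b--> {p, q, r, s, t, u}  [seen]
{p, s, u} --c--> {p, q, r, s, t, u}  [seen]
{p, q, s, t, u} --a--> {p, q, r, s, t, u}  [seen]
{p, q, s, t, u} --b--> {p, q, r, s, t, u}  [seen]
{p, q, s, t, u} --c--> {p, q, r, s, t, u}  [seen]
{p, q, s, t} --a--> {p, q, r, s, t, u}  [seen]
{p, q, s, t} --b--> {p, q, r, s, t, u}  [seen]
{p, q, s, t} --c--> {p, q, r, s, t, u}  [seen]
{p, q, r, s, t, u} --a--> {p, q, r, s, t, u}  [seen]
{p, q, r, s, t, u} --b--> {p, q, r, s, t, u}  [seen]
{p, q, r, s, t, u} --c--> {p, q, r, s, t, u}  [seen]
Reachable DFA states: {p}, {q, r, u}, {p, t, u}, {p, s, u}, {p, q, s, t, u}, {p, q, s, t}, {p, q, r, s, t, u}.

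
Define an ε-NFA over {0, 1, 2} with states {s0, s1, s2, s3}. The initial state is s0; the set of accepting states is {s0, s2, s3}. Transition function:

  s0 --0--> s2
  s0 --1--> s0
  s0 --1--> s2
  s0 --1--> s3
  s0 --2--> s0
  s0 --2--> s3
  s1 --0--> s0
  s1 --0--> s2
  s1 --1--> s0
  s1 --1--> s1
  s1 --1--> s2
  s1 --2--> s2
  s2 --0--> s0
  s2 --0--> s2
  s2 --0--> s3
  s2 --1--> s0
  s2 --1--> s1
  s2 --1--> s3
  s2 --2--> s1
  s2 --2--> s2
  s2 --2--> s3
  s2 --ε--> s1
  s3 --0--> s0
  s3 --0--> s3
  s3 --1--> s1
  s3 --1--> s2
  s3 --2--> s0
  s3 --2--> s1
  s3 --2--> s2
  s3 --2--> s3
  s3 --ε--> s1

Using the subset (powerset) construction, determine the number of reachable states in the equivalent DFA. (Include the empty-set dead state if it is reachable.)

Start state of the DFA: {s0} (ε-closure of the NFA start).
{s0} --0--> {s1, s2}  [new]
{s0} --1--> {s0, s1, s2, s3}  [new]
{s0} --2--> {s0, s1, s3}  [new]
{s1, s2} --0--> {s0, s1, s2, s3}  [seen]
{s1, s2} --1--> {s0, s1, s2, s3}  [seen]
{s1, s2} --2--> {s1, s2, s3}  [new]
{s0, s1, s2, s3} --0--> {s0, s1, s2, s3}  [seen]
{s0, s1, s2, s3} --1--> {s0, s1, s2, s3}  [seen]
{s0, s1, s2, s3} --2--> {s0, s1, s2, s3}  [seen]
{s0, s1, s3} --0--> {s0, s1, s2, s3}  [seen]
{s0, s1, s3} --1--> {s0, s1, s2, s3}  [seen]
{s0, s1, s3} --2--> {s0, s1, s2, s3}  [seen]
{s1, s2, s3} --0--> {s0, s1, s2, s3}  [seen]
{s1, s2, s3} --1--> {s0, s1, s2, s3}  [seen]
{s1, s2, s3} --2--> {s0, s1, s2, s3}  [seen]
Reachable DFA states: {s0}, {s1, s2}, {s0, s1, s2, s3}, {s0, s1, s3}, {s1, s2, s3}.

5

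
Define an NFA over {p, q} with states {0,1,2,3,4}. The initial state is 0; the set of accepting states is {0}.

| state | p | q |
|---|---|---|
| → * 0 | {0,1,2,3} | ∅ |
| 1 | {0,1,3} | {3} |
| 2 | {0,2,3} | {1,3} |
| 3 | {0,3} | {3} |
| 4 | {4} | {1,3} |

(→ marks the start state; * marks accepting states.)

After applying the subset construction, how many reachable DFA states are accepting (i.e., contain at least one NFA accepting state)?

Start state of the DFA: {0}.
{0} --p--> {0,1,2,3}  [new]
{0} --q--> ∅  [new]
{0,1,2,3} --p--> {0,1,2,3}  [seen]
{0,1,2,3} --q--> {1,3}  [new]
∅ --p--> ∅  [seen]
∅ --q--> ∅  [seen]
{1,3} --p--> {0,1,3}  [new]
{1,3} --q--> {3}  [new]
{0,1,3} --p--> {0,1,2,3}  [seen]
{0,1,3} --q--> {3}  [seen]
{3} --p--> {0,3}  [new]
{3} --q--> {3}  [seen]
{0,3} --p--> {0,1,2,3}  [seen]
{0,3} --q--> {3}  [seen]
Reachable DFA states: {0}, {0,1,2,3}, ∅, {1,3}, {0,1,3}, {3}, {0,3}.
Accepting DFA states (contain an NFA accepting state): {0}, {0,1,2,3}, {0,1,3}, {0,3}.

4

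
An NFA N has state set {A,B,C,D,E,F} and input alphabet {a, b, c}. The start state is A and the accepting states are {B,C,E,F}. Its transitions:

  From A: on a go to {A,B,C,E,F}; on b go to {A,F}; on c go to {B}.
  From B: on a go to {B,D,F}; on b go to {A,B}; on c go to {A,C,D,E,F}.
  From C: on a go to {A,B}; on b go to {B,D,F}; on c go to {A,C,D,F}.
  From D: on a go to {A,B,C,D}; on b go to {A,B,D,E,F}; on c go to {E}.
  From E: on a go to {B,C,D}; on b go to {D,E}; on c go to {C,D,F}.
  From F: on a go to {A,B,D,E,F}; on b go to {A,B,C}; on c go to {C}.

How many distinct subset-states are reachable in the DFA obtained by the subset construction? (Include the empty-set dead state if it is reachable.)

Start state of the DFA: {A}.
{A} --a--> {A,B,C,E,F}  [new]
{A} --b--> {A,F}  [new]
{A} --c--> {B}  [new]
{A,B,C,E,F} --a--> {A,B,C,D,E,F}  [new]
{A,B,C,E,F} --b--> {A,B,C,D,E,F}  [seen]
{A,B,C,E,F} --c--> {A,B,C,D,E,F}  [seen]
{A,F} --a--> {A,B,C,D,E,F}  [seen]
{A,F} --b--> {A,B,C,F}  [new]
{A,F} --c--> {B,C}  [new]
{B} --a--> {B,D,F}  [new]
{B} --b--> {A,B}  [new]
{B} --c--> {A,C,D,E,F}  [new]
{A,B,C,D,E,F} --a--> {A,B,C,D,E,F}  [seen]
{A,B,C,D,E,F} --b--> {A,B,C,D,E,F}  [seen]
{A,B,C,D,E,F} --c--> {A,B,C,D,E,F}  [seen]
{A,B,C,F} --a--> {A,B,C,D,E,F}  [seen]
{A,B,C,F} --b--> {A,B,C,D,F}  [new]
{A,B,C,F} --c--> {A,B,C,D,E,F}  [seen]
{B,C} --a--> {A,B,D,F}  [new]
{B,C} --b--> {A,B,D,F}  [seen]
{B,C} --c--> {A,C,D,E,F}  [seen]
{B,D,F} --a--> {A,B,C,D,E,F}  [seen]
{B,D,F} --b--> {A,B,C,D,E,F}  [seen]
{B,D,F} --c--> {A,C,D,E,F}  [seen]
{A,B} --a--> {A,B,C,D,E,F}  [seen]
{A,B} --b--> {A,B,F}  [new]
{A,B} --c--> {A,B,C,D,E,F}  [seen]
{A,C,D,E,F} --a--> {A,B,C,D,E,F}  [seen]
{A,C,D,E,F} --b--> {A,B,C,D,E,F}  [seen]
{A,C,D,E,F} --c--> {A,B,C,D,E,F}  [seen]
{A,B,C,D,F} --a--> {A,B,C,D,E,F}  [seen]
{A,B,C,D,F} --b--> {A,B,C,D,E,F}  [seen]
{A,B,C,D,F} --c--> {A,B,C,D,E,F}  [seen]
{A,B,D,F} --a--> {A,B,C,D,E,F}  [seen]
{A,B,D,F} --b--> {A,B,C,D,E,F}  [seen]
{A,B,D,F} --c--> {A,B,C,D,E,F}  [seen]
{A,B,F} --a--> {A,B,C,D,E,F}  [seen]
{A,B,F} --b--> {A,B,C,F}  [seen]
{A,B,F} --c--> {A,B,C,D,E,F}  [seen]
Reachable DFA states: {A}, {A,B,C,E,F}, {A,F}, {B}, {A,B,C,D,E,F}, {A,B,C,F}, {B,C}, {B,D,F}, {A,B}, {A,C,D,E,F}, {A,B,C,D,F}, {A,B,D,F}, {A,B,F}.

13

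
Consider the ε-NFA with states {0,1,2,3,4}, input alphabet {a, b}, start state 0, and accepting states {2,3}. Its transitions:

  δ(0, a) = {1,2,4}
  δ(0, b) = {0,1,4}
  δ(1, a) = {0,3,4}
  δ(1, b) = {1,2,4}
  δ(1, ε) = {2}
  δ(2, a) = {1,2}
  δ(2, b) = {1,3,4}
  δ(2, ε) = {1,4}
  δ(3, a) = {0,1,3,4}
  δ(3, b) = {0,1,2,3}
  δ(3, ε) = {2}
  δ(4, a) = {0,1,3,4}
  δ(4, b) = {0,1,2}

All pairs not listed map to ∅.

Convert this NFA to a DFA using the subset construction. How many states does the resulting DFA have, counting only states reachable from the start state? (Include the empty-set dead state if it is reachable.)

4

Start state of the DFA: {0} (ε-closure of the NFA start).
{0} --a--> {1,2,4}  [new]
{0} --b--> {0,1,2,4}  [new]
{1,2,4} --a--> {0,1,2,3,4}  [new]
{1,2,4} --b--> {0,1,2,3,4}  [seen]
{0,1,2,4} --a--> {0,1,2,3,4}  [seen]
{0,1,2,4} --b--> {0,1,2,3,4}  [seen]
{0,1,2,3,4} --a--> {0,1,2,3,4}  [seen]
{0,1,2,3,4} --b--> {0,1,2,3,4}  [seen]
Reachable DFA states: {0}, {1,2,4}, {0,1,2,4}, {0,1,2,3,4}.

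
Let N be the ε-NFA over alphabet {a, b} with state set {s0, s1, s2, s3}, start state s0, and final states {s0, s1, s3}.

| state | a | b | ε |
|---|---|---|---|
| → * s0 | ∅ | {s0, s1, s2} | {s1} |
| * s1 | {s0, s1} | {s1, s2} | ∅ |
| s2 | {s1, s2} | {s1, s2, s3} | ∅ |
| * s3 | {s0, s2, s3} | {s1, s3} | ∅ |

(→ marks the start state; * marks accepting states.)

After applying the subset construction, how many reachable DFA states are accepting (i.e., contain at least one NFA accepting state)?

3

Start state of the DFA: {s0, s1} (ε-closure of the NFA start).
{s0, s1} --a--> {s0, s1}  [seen]
{s0, s1} --b--> {s0, s1, s2}  [new]
{s0, s1, s2} --a--> {s0, s1, s2}  [seen]
{s0, s1, s2} --b--> {s0, s1, s2, s3}  [new]
{s0, s1, s2, s3} --a--> {s0, s1, s2, s3}  [seen]
{s0, s1, s2, s3} --b--> {s0, s1, s2, s3}  [seen]
Reachable DFA states: {s0, s1}, {s0, s1, s2}, {s0, s1, s2, s3}.
Accepting DFA states (contain an NFA accepting state): {s0, s1}, {s0, s1, s2}, {s0, s1, s2, s3}.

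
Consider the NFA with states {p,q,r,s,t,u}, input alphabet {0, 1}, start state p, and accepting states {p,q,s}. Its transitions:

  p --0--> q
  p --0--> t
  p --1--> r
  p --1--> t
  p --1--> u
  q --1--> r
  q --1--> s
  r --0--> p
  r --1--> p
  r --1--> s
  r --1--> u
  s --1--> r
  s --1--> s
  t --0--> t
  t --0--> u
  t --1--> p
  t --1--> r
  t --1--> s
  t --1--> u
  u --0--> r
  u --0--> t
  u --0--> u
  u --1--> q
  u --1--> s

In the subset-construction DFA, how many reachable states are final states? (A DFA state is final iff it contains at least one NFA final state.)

7

Start state of the DFA: {p}.
{p} --0--> {q,t}  [new]
{p} --1--> {r,t,u}  [new]
{q,t} --0--> {t,u}  [new]
{q,t} --1--> {p,r,s,u}  [new]
{r,t,u} --0--> {p,r,t,u}  [new]
{r,t,u} --1--> {p,q,r,s,u}  [new]
{t,u} --0--> {r,t,u}  [seen]
{t,u} --1--> {p,q,r,s,u}  [seen]
{p,r,s,u} --0--> {p,q,r,t,u}  [new]
{p,r,s,u} --1--> {p,q,r,s,t,u}  [new]
{p,r,t,u} --0--> {p,q,r,t,u}  [seen]
{p,r,t,u} --1--> {p,q,r,s,t,u}  [seen]
{p,q,r,s,u} --0--> {p,q,r,t,u}  [seen]
{p,q,r,s,u} --1--> {p,q,r,s,t,u}  [seen]
{p,q,r,t,u} --0--> {p,q,r,t,u}  [seen]
{p,q,r,t,u} --1--> {p,q,r,s,t,u}  [seen]
{p,q,r,s,t,u} --0--> {p,q,r,t,u}  [seen]
{p,q,r,s,t,u} --1--> {p,q,r,s,t,u}  [seen]
Reachable DFA states: {p}, {q,t}, {r,t,u}, {t,u}, {p,r,s,u}, {p,r,t,u}, {p,q,r,s,u}, {p,q,r,t,u}, {p,q,r,s,t,u}.
Accepting DFA states (contain an NFA accepting state): {p}, {q,t}, {p,r,s,u}, {p,r,t,u}, {p,q,r,s,u}, {p,q,r,t,u}, {p,q,r,s,t,u}.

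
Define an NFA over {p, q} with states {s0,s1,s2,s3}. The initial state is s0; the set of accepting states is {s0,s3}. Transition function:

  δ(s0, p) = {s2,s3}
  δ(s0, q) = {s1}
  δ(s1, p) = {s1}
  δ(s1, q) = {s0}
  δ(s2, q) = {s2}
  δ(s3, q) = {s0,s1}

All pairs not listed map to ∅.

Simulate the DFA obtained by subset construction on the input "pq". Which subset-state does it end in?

{s0,s1,s2}

Start: {s0}.
δ(s0,p) = {s2,s3}.
Union: {s2,s3}.
After p: {s2,s3}.
δ(s2,q) = {s2}; δ(s3,q) = {s0,s1}.
Union: {s0,s1,s2}.
After q: {s0,s1,s2}.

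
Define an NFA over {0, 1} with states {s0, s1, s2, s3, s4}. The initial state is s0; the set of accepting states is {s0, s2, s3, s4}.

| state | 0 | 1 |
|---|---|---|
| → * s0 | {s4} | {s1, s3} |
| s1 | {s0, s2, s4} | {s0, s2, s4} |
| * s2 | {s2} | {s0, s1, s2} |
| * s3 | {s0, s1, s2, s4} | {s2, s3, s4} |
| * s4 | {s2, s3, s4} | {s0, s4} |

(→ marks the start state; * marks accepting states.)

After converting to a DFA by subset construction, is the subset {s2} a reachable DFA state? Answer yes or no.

no

Start state of the DFA: {s0}.
{s0} --0--> {s4}  [new]
{s0} --1--> {s1, s3}  [new]
{s4} --0--> {s2, s3, s4}  [new]
{s4} --1--> {s0, s4}  [new]
{s1, s3} --0--> {s0, s1, s2, s4}  [new]
{s1, s3} --1--> {s0, s2, s3, s4}  [new]
{s2, s3, s4} --0--> {s0, s1, s2, s3, s4}  [new]
{s2, s3, s4} --1--> {s0, s1, s2, s3, s4}  [seen]
{s0, s4} --0--> {s2, s3, s4}  [seen]
{s0, s4} --1--> {s0, s1, s3, s4}  [new]
{s0, s1, s2, s4} --0--> {s0, s2, s3, s4}  [seen]
{s0, s1, s2, s4} --1--> {s0, s1, s2, s3, s4}  [seen]
{s0, s2, s3, s4} --0--> {s0, s1, s2, s3, s4}  [seen]
{s0, s2, s3, s4} --1--> {s0, s1, s2, s3, s4}  [seen]
{s0, s1, s2, s3, s4} --0--> {s0, s1, s2, s3, s4}  [seen]
{s0, s1, s2, s3, s4} --1--> {s0, s1, s2, s3, s4}  [seen]
{s0, s1, s3, s4} --0--> {s0, s1, s2, s3, s4}  [seen]
{s0, s1, s3, s4} --1--> {s0, s1, s2, s3, s4}  [seen]
Reachable DFA states: {s0}, {s4}, {s1, s3}, {s2, s3, s4}, {s0, s4}, {s0, s1, s2, s4}, {s0, s2, s3, s4}, {s0, s1, s2, s3, s4}, {s0, s1, s3, s4}.
{s2} is not among them.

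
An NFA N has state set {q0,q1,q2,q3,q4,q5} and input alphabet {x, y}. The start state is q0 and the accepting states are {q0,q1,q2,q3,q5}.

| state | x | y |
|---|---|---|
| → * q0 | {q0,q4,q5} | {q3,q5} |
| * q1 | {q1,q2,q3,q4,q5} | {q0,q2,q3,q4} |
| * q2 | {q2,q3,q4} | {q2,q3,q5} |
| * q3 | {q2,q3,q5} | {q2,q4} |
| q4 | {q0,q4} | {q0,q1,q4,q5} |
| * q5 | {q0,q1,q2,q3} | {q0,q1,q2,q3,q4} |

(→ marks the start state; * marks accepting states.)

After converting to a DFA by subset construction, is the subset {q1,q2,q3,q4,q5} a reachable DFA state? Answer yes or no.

Start state of the DFA: {q0}.
{q0} --x--> {q0,q4,q5}  [new]
{q0} --y--> {q3,q5}  [new]
{q0,q4,q5} --x--> {q0,q1,q2,q3,q4,q5}  [new]
{q0,q4,q5} --y--> {q0,q1,q2,q3,q4,q5}  [seen]
{q3,q5} --x--> {q0,q1,q2,q3,q5}  [new]
{q3,q5} --y--> {q0,q1,q2,q3,q4}  [new]
{q0,q1,q2,q3,q4,q5} --x--> {q0,q1,q2,q3,q4,q5}  [seen]
{q0,q1,q2,q3,q4,q5} --y--> {q0,q1,q2,q3,q4,q5}  [seen]
{q0,q1,q2,q3,q5} --x--> {q0,q1,q2,q3,q4,q5}  [seen]
{q0,q1,q2,q3,q5} --y--> {q0,q1,q2,q3,q4,q5}  [seen]
{q0,q1,q2,q3,q4} --x--> {q0,q1,q2,q3,q4,q5}  [seen]
{q0,q1,q2,q3,q4} --y--> {q0,q1,q2,q3,q4,q5}  [seen]
Reachable DFA states: {q0}, {q0,q4,q5}, {q3,q5}, {q0,q1,q2,q3,q4,q5}, {q0,q1,q2,q3,q5}, {q0,q1,q2,q3,q4}.
{q1,q2,q3,q4,q5} is not among them.

no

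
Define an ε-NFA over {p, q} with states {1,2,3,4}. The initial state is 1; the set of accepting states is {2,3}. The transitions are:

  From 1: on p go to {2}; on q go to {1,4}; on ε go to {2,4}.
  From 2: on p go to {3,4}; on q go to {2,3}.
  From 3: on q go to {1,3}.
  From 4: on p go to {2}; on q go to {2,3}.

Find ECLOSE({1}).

Begin with {1}.
1 →ε {2,4}; add 2, 4.
ε-closure = {1,2,4}.

{1,2,4}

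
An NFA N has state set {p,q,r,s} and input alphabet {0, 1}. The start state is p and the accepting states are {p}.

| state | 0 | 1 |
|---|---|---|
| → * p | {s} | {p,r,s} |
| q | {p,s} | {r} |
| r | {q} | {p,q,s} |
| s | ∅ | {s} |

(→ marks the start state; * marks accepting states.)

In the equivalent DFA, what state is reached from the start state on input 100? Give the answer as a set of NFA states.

{p,s}

Start: {p}.
δ(p,1) = {p,r,s}.
Union: {p,r,s}.
After 1: {p,r,s}.
δ(p,0) = {s}; δ(r,0) = {q}; δ(s,0) = ∅.
Union: {q,s}.
After 0: {q,s}.
δ(q,0) = {p,s}; δ(s,0) = ∅.
Union: {p,s}.
After 0: {p,s}.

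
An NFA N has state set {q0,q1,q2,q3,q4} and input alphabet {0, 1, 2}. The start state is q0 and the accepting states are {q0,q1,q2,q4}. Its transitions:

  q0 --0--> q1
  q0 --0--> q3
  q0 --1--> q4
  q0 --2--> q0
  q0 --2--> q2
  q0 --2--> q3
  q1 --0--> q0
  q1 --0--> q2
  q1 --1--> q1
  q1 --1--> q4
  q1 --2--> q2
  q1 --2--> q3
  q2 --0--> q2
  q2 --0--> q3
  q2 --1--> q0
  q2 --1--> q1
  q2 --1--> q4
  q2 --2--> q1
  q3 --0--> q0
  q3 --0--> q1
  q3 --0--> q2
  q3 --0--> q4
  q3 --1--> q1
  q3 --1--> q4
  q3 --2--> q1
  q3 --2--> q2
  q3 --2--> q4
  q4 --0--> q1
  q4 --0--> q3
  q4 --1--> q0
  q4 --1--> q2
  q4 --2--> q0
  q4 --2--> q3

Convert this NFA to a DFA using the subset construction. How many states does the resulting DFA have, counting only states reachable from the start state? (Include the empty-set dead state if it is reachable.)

Start state of the DFA: {q0}.
{q0} --0--> {q1,q3}  [new]
{q0} --1--> {q4}  [new]
{q0} --2--> {q0,q2,q3}  [new]
{q1,q3} --0--> {q0,q1,q2,q4}  [new]
{q1,q3} --1--> {q1,q4}  [new]
{q1,q3} --2--> {q1,q2,q3,q4}  [new]
{q4} --0--> {q1,q3}  [seen]
{q4} --1--> {q0,q2}  [new]
{q4} --2--> {q0,q3}  [new]
{q0,q2,q3} --0--> {q0,q1,q2,q3,q4}  [new]
{q0,q2,q3} --1--> {q0,q1,q4}  [new]
{q0,q2,q3} --2--> {q0,q1,q2,q3,q4}  [seen]
{q0,q1,q2,q4} --0--> {q0,q1,q2,q3}  [new]
{q0,q1,q2,q4} --1--> {q0,q1,q2,q4}  [seen]
{q0,q1,q2,q4} --2--> {q0,q1,q2,q3}  [seen]
{q1,q4} --0--> {q0,q1,q2,q3}  [seen]
{q1,q4} --1--> {q0,q1,q2,q4}  [seen]
{q1,q4} --2--> {q0,q2,q3}  [seen]
{q1,q2,q3,q4} --0--> {q0,q1,q2,q3,q4}  [seen]
{q1,q2,q3,q4} --1--> {q0,q1,q2,q4}  [seen]
{q1,q2,q3,q4} --2--> {q0,q1,q2,q3,q4}  [seen]
{q0,q2} --0--> {q1,q2,q3}  [new]
{q0,q2} --1--> {q0,q1,q4}  [seen]
{q0,q2} --2--> {q0,q1,q2,q3}  [seen]
{q0,q3} --0--> {q0,q1,q2,q3,q4}  [seen]
{q0,q3} --1--> {q1,q4}  [seen]
{q0,q3} --2--> {q0,q1,q2,q3,q4}  [seen]
{q0,q1,q2,q3,q4} --0--> {q0,q1,q2,q3,q4}  [seen]
{q0,q1,q2,q3,q4} --1--> {q0,q1,q2,q4}  [seen]
{q0,q1,q2,q3,q4} --2--> {q0,q1,q2,q3,q4}  [seen]
{q0,q1,q4} --0--> {q0,q1,q2,q3}  [seen]
{q0,q1,q4} --1--> {q0,q1,q2,q4}  [seen]
{q0,q1,q4} --2--> {q0,q2,q3}  [seen]
{q0,q1,q2,q3} --0--> {q0,q1,q2,q3,q4}  [seen]
{q0,q1,q2,q3} --1--> {q0,q1,q4}  [seen]
{q0,q1,q2,q3} --2--> {q0,q1,q2,q3,q4}  [seen]
{q1,q2,q3} --0--> {q0,q1,q2,q3,q4}  [seen]
{q1,q2,q3} --1--> {q0,q1,q4}  [seen]
{q1,q2,q3} --2--> {q1,q2,q3,q4}  [seen]
Reachable DFA states: {q0}, {q1,q3}, {q4}, {q0,q2,q3}, {q0,q1,q2,q4}, {q1,q4}, {q1,q2,q3,q4}, {q0,q2}, {q0,q3}, {q0,q1,q2,q3,q4}, {q0,q1,q4}, {q0,q1,q2,q3}, {q1,q2,q3}.

13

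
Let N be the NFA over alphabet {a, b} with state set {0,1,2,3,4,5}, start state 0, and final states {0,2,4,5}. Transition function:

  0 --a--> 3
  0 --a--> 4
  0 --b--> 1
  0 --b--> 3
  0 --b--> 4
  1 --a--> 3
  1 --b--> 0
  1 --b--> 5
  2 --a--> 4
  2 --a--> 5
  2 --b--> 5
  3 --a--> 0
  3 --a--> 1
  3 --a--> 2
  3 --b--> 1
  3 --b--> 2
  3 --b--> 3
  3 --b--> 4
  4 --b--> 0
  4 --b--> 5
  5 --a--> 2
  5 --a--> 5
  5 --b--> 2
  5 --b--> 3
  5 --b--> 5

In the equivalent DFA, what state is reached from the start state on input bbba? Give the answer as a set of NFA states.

{0,1,2,3,4,5}

Start: {0}.
δ(0,b) = {1,3,4}.
Union: {1,3,4}.
After b: {1,3,4}.
δ(1,b) = {0,5}; δ(3,b) = {1,2,3,4}; δ(4,b) = {0,5}.
Union: {0,1,2,3,4,5}.
After b: {0,1,2,3,4,5}.
δ(0,b) = {1,3,4}; δ(1,b) = {0,5}; δ(2,b) = {5}; δ(3,b) = {1,2,3,4}; δ(4,b) = {0,5}; δ(5,b) = {2,3,5}.
Union: {0,1,2,3,4,5}.
After b: {0,1,2,3,4,5}.
δ(0,a) = {3,4}; δ(1,a) = {3}; δ(2,a) = {4,5}; δ(3,a) = {0,1,2}; δ(4,a) = ∅; δ(5,a) = {2,5}.
Union: {0,1,2,3,4,5}.
After a: {0,1,2,3,4,5}.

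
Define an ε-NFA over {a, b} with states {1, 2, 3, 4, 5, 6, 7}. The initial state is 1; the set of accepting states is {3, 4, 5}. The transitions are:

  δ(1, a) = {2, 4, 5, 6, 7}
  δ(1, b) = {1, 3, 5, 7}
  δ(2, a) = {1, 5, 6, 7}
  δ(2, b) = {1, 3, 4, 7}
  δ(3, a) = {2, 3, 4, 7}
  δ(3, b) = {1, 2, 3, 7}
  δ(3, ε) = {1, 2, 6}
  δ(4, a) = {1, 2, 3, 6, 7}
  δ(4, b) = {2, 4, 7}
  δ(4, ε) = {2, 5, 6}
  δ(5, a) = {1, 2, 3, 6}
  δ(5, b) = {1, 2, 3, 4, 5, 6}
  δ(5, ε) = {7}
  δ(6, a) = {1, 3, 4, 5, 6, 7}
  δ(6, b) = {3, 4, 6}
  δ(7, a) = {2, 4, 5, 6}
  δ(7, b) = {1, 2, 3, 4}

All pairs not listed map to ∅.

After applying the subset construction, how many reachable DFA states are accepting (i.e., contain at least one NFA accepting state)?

Start state of the DFA: {1} (ε-closure of the NFA start).
{1} --a--> {2, 4, 5, 6, 7}  [new]
{1} --b--> {1, 2, 3, 5, 6, 7}  [new]
{2, 4, 5, 6, 7} --a--> {1, 2, 3, 4, 5, 6, 7}  [new]
{2, 4, 5, 6, 7} --b--> {1, 2, 3, 4, 5, 6, 7}  [seen]
{1, 2, 3, 5, 6, 7} --a--> {1, 2, 3, 4, 5, 6, 7}  [seen]
{1, 2, 3, 5, 6, 7} --b--> {1, 2, 3, 4, 5, 6, 7}  [seen]
{1, 2, 3, 4, 5, 6, 7} --a--> {1, 2, 3, 4, 5, 6, 7}  [seen]
{1, 2, 3, 4, 5, 6, 7} --b--> {1, 2, 3, 4, 5, 6, 7}  [seen]
Reachable DFA states: {1}, {2, 4, 5, 6, 7}, {1, 2, 3, 5, 6, 7}, {1, 2, 3, 4, 5, 6, 7}.
Accepting DFA states (contain an NFA accepting state): {2, 4, 5, 6, 7}, {1, 2, 3, 5, 6, 7}, {1, 2, 3, 4, 5, 6, 7}.

3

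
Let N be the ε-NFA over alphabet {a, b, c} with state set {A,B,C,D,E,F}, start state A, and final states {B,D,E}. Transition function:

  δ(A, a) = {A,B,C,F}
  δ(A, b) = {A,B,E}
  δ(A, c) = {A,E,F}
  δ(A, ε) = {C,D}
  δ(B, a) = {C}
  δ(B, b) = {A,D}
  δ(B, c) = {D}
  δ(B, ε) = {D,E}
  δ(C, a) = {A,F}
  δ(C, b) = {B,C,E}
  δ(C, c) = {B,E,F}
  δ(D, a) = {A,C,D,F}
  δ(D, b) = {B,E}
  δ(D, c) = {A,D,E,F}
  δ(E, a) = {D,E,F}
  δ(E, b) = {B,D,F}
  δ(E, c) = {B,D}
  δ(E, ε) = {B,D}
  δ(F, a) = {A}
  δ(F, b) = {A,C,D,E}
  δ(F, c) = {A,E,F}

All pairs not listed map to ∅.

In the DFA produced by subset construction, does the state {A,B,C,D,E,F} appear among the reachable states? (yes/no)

Start state of the DFA: {A,C,D} (ε-closure of the NFA start).
{A,C,D} --a--> {A,B,C,D,E,F}  [new]
{A,C,D} --b--> {A,B,C,D,E}  [new]
{A,C,D} --c--> {A,B,C,D,E,F}  [seen]
{A,B,C,D,E,F} --a--> {A,B,C,D,E,F}  [seen]
{A,B,C,D,E,F} --b--> {A,B,C,D,E,F}  [seen]
{A,B,C,D,E,F} --c--> {A,B,C,D,E,F}  [seen]
{A,B,C,D,E} --a--> {A,B,C,D,E,F}  [seen]
{A,B,C,D,E} --b--> {A,B,C,D,E,F}  [seen]
{A,B,C,D,E} --c--> {A,B,C,D,E,F}  [seen]
Reachable DFA states: {A,C,D}, {A,B,C,D,E,F}, {A,B,C,D,E}.
{A,B,C,D,E,F} is among them.

yes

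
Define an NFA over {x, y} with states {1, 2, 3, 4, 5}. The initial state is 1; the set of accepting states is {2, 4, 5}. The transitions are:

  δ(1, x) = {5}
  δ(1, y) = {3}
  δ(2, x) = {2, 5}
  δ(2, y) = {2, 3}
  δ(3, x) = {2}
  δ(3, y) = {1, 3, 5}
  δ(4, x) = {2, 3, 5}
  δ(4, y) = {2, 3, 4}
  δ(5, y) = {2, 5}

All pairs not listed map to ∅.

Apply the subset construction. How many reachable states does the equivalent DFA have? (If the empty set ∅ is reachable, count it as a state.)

Start state of the DFA: {1}.
{1} --x--> {5}  [new]
{1} --y--> {3}  [new]
{5} --x--> ∅  [new]
{5} --y--> {2, 5}  [new]
{3} --x--> {2}  [new]
{3} --y--> {1, 3, 5}  [new]
∅ --x--> ∅  [seen]
∅ --y--> ∅  [seen]
{2, 5} --x--> {2, 5}  [seen]
{2, 5} --y--> {2, 3, 5}  [new]
{2} --x--> {2, 5}  [seen]
{2} --y--> {2, 3}  [new]
{1, 3, 5} --x--> {2, 5}  [seen]
{1, 3, 5} --y--> {1, 2, 3, 5}  [new]
{2, 3, 5} --x--> {2, 5}  [seen]
{2, 3, 5} --y--> {1, 2, 3, 5}  [seen]
{2, 3} --x--> {2, 5}  [seen]
{2, 3} --y--> {1, 2, 3, 5}  [seen]
{1, 2, 3, 5} --x--> {2, 5}  [seen]
{1, 2, 3, 5} --y--> {1, 2, 3, 5}  [seen]
Reachable DFA states: {1}, {5}, {3}, ∅, {2, 5}, {2}, {1, 3, 5}, {2, 3, 5}, {2, 3}, {1, 2, 3, 5}.

10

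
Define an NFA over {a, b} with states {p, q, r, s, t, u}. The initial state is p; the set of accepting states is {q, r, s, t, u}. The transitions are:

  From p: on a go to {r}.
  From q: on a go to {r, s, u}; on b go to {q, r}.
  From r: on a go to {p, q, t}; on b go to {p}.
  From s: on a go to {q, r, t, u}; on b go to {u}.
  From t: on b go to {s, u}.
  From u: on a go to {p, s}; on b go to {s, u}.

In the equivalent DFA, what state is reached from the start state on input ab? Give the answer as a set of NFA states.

Start: {p}.
δ(p,a) = {r}.
Union: {r}.
After a: {r}.
δ(r,b) = {p}.
Union: {p}.
After b: {p}.

{p}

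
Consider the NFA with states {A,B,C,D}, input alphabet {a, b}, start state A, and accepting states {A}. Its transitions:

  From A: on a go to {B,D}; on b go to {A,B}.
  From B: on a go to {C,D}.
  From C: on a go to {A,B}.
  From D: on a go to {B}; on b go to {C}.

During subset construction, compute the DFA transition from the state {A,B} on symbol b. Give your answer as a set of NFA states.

δ(A,b) = {A,B}; δ(B,b) = ∅.
Union: {A,B}.

{A,B}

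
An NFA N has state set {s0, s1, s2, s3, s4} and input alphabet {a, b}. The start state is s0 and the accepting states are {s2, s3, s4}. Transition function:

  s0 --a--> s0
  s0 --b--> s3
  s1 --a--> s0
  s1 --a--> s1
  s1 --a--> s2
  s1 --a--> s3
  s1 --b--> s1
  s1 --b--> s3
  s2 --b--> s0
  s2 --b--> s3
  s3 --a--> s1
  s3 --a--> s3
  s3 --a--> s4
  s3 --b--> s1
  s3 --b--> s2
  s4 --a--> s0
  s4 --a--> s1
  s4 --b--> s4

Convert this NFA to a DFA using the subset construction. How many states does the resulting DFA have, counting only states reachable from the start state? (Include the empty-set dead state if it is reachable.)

9

Start state of the DFA: {s0}.
{s0} --a--> {s0}  [seen]
{s0} --b--> {s3}  [new]
{s3} --a--> {s1, s3, s4}  [new]
{s3} --b--> {s1, s2}  [new]
{s1, s3, s4} --a--> {s0, s1, s2, s3, s4}  [new]
{s1, s3, s4} --b--> {s1, s2, s3, s4}  [new]
{s1, s2} --a--> {s0, s1, s2, s3}  [new]
{s1, s2} --b--> {s0, s1, s3}  [new]
{s0, s1, s2, s3, s4} --a--> {s0, s1, s2, s3, s4}  [seen]
{s0, s1, s2, s3, s4} --b--> {s0, s1, s2, s3, s4}  [seen]
{s1, s2, s3, s4} --a--> {s0, s1, s2, s3, s4}  [seen]
{s1, s2, s3, s4} --b--> {s0, s1, s2, s3, s4}  [seen]
{s0, s1, s2, s3} --a--> {s0, s1, s2, s3, s4}  [seen]
{s0, s1, s2, s3} --b--> {s0, s1, s2, s3}  [seen]
{s0, s1, s3} --a--> {s0, s1, s2, s3, s4}  [seen]
{s0, s1, s3} --b--> {s1, s2, s3}  [new]
{s1, s2, s3} --a--> {s0, s1, s2, s3, s4}  [seen]
{s1, s2, s3} --b--> {s0, s1, s2, s3}  [seen]
Reachable DFA states: {s0}, {s3}, {s1, s3, s4}, {s1, s2}, {s0, s1, s2, s3, s4}, {s1, s2, s3, s4}, {s0, s1, s2, s3}, {s0, s1, s3}, {s1, s2, s3}.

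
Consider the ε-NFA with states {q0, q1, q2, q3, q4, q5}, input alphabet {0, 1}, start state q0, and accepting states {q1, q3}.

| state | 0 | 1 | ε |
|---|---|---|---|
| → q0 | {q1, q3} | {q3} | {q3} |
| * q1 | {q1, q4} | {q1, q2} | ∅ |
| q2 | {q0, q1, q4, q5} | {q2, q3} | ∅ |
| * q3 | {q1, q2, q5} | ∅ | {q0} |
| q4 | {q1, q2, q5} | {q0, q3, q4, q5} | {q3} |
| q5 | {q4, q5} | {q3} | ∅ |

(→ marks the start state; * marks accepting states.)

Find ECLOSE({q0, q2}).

Begin with {q0, q2}.
q0 →ε {q3}; add q3.
ε-closure = {q0, q2, q3}.

{q0, q2, q3}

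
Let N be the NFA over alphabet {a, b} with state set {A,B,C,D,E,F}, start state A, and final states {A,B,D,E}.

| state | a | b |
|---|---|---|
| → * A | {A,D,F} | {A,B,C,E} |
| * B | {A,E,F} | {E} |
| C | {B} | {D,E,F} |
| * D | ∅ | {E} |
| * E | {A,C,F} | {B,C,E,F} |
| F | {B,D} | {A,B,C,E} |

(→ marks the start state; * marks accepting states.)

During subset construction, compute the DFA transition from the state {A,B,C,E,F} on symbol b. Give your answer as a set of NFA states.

δ(A,b) = {A,B,C,E}; δ(B,b) = {E}; δ(C,b) = {D,E,F}; δ(E,b) = {B,C,E,F}; δ(F,b) = {A,B,C,E}.
Union: {A,B,C,D,E,F}.

{A,B,C,D,E,F}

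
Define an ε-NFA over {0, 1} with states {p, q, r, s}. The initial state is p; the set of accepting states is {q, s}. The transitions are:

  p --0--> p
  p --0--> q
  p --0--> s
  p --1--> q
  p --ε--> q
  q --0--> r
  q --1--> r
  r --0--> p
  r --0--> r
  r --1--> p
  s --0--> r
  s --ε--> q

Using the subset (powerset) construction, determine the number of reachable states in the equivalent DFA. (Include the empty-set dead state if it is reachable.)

4

Start state of the DFA: {p, q} (ε-closure of the NFA start).
{p, q} --0--> {p, q, r, s}  [new]
{p, q} --1--> {q, r}  [new]
{p, q, r, s} --0--> {p, q, r, s}  [seen]
{p, q, r, s} --1--> {p, q, r}  [new]
{q, r} --0--> {p, q, r}  [seen]
{q, r} --1--> {p, q, r}  [seen]
{p, q, r} --0--> {p, q, r, s}  [seen]
{p, q, r} --1--> {p, q, r}  [seen]
Reachable DFA states: {p, q}, {p, q, r, s}, {q, r}, {p, q, r}.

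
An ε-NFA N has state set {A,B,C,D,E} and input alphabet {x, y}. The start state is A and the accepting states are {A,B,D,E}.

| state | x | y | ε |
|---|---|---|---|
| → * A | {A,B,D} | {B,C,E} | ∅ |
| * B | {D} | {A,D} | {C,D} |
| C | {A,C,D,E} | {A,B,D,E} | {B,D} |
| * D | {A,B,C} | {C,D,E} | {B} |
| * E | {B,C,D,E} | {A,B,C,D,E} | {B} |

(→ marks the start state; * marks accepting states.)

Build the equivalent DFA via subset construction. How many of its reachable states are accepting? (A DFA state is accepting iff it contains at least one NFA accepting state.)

4

Start state of the DFA: {A} (ε-closure of the NFA start).
{A} --x--> {A,B,C,D}  [new]
{A} --y--> {B,C,D,E}  [new]
{A,B,C,D} --x--> {A,B,C,D,E}  [new]
{A,B,C,D} --y--> {A,B,C,D,E}  [seen]
{B,C,D,E} --x--> {A,B,C,D,E}  [seen]
{B,C,D,E} --y--> {A,B,C,D,E}  [seen]
{A,B,C,D,E} --x--> {A,B,C,D,E}  [seen]
{A,B,C,D,E} --y--> {A,B,C,D,E}  [seen]
Reachable DFA states: {A}, {A,B,C,D}, {B,C,D,E}, {A,B,C,D,E}.
Accepting DFA states (contain an NFA accepting state): {A}, {A,B,C,D}, {B,C,D,E}, {A,B,C,D,E}.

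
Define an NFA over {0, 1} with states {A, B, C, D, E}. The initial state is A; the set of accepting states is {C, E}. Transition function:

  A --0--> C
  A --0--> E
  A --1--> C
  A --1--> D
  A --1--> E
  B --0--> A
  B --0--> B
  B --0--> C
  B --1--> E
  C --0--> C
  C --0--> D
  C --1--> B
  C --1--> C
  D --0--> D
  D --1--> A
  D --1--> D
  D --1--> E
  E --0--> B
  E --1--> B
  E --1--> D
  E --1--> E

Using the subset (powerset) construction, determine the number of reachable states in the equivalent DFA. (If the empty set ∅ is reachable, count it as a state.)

Start state of the DFA: {A}.
{A} --0--> {C, E}  [new]
{A} --1--> {C, D, E}  [new]
{C, E} --0--> {B, C, D}  [new]
{C, E} --1--> {B, C, D, E}  [new]
{C, D, E} --0--> {B, C, D}  [seen]
{C, D, E} --1--> {A, B, C, D, E}  [new]
{B, C, D} --0--> {A, B, C, D}  [new]
{B, C, D} --1--> {A, B, C, D, E}  [seen]
{B, C, D, E} --0--> {A, B, C, D}  [seen]
{B, C, D, E} --1--> {A, B, C, D, E}  [seen]
{A, B, C, D, E} --0--> {A, B, C, D, E}  [seen]
{A, B, C, D, E} --1--> {A, B, C, D, E}  [seen]
{A, B, C, D} --0--> {A, B, C, D, E}  [seen]
{A, B, C, D} --1--> {A, B, C, D, E}  [seen]
Reachable DFA states: {A}, {C, E}, {C, D, E}, {B, C, D}, {B, C, D, E}, {A, B, C, D, E}, {A, B, C, D}.

7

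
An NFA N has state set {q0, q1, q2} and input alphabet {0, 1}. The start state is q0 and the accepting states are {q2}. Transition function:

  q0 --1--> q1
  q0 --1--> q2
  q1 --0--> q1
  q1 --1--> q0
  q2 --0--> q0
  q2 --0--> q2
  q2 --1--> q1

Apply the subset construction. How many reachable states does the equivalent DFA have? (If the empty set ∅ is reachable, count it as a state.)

Start state of the DFA: {q0}.
{q0} --0--> ∅  [new]
{q0} --1--> {q1, q2}  [new]
∅ --0--> ∅  [seen]
∅ --1--> ∅  [seen]
{q1, q2} --0--> {q0, q1, q2}  [new]
{q1, q2} --1--> {q0, q1}  [new]
{q0, q1, q2} --0--> {q0, q1, q2}  [seen]
{q0, q1, q2} --1--> {q0, q1, q2}  [seen]
{q0, q1} --0--> {q1}  [new]
{q0, q1} --1--> {q0, q1, q2}  [seen]
{q1} --0--> {q1}  [seen]
{q1} --1--> {q0}  [seen]
Reachable DFA states: {q0}, ∅, {q1, q2}, {q0, q1, q2}, {q0, q1}, {q1}.

6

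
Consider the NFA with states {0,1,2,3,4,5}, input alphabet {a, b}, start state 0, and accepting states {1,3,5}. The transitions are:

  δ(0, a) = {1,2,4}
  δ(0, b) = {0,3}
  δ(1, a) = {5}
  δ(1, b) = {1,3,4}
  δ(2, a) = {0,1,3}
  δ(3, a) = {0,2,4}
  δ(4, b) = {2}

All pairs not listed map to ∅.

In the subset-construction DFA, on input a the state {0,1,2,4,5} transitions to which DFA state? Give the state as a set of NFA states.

{0,1,2,3,4,5}

δ(0,a) = {1,2,4}; δ(1,a) = {5}; δ(2,a) = {0,1,3}; δ(4,a) = ∅; δ(5,a) = ∅.
Union: {0,1,2,3,4,5}.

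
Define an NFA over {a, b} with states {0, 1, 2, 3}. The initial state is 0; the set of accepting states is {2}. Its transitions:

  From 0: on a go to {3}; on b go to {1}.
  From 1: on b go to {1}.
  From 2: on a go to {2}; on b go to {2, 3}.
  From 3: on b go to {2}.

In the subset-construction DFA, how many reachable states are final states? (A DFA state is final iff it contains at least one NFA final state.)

2

Start state of the DFA: {0}.
{0} --a--> {3}  [new]
{0} --b--> {1}  [new]
{3} --a--> ∅  [new]
{3} --b--> {2}  [new]
{1} --a--> ∅  [seen]
{1} --b--> {1}  [seen]
∅ --a--> ∅  [seen]
∅ --b--> ∅  [seen]
{2} --a--> {2}  [seen]
{2} --b--> {2, 3}  [new]
{2, 3} --a--> {2}  [seen]
{2, 3} --b--> {2, 3}  [seen]
Reachable DFA states: {0}, {3}, {1}, ∅, {2}, {2, 3}.
Accepting DFA states (contain an NFA accepting state): {2}, {2, 3}.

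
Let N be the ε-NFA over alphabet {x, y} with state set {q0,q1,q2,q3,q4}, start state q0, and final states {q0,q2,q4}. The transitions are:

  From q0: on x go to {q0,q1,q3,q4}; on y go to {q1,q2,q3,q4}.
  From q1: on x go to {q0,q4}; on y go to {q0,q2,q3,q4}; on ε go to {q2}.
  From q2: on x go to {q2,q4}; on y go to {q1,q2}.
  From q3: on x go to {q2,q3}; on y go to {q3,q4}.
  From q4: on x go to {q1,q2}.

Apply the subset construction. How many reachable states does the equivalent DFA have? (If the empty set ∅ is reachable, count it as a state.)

3

Start state of the DFA: {q0} (ε-closure of the NFA start).
{q0} --x--> {q0,q1,q2,q3,q4}  [new]
{q0} --y--> {q1,q2,q3,q4}  [new]
{q0,q1,q2,q3,q4} --x--> {q0,q1,q2,q3,q4}  [seen]
{q0,q1,q2,q3,q4} --y--> {q0,q1,q2,q3,q4}  [seen]
{q1,q2,q3,q4} --x--> {q0,q1,q2,q3,q4}  [seen]
{q1,q2,q3,q4} --y--> {q0,q1,q2,q3,q4}  [seen]
Reachable DFA states: {q0}, {q0,q1,q2,q3,q4}, {q1,q2,q3,q4}.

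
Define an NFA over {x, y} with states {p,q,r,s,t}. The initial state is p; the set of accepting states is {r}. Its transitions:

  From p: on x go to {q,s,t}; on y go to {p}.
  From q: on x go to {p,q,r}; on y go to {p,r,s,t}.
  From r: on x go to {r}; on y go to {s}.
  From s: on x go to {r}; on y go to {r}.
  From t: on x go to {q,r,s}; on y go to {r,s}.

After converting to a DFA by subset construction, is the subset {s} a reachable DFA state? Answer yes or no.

no

Start state of the DFA: {p}.
{p} --x--> {q,s,t}  [new]
{p} --y--> {p}  [seen]
{q,s,t} --x--> {p,q,r,s}  [new]
{q,s,t} --y--> {p,r,s,t}  [new]
{p,q,r,s} --x--> {p,q,r,s,t}  [new]
{p,q,r,s} --y--> {p,r,s,t}  [seen]
{p,r,s,t} --x--> {q,r,s,t}  [new]
{p,r,s,t} --y--> {p,r,s}  [new]
{p,q,r,s,t} --x--> {p,q,r,s,t}  [seen]
{p,q,r,s,t} --y--> {p,r,s,t}  [seen]
{q,r,s,t} --x--> {p,q,r,s}  [seen]
{q,r,s,t} --y--> {p,r,s,t}  [seen]
{p,r,s} --x--> {q,r,s,t}  [seen]
{p,r,s} --y--> {p,r,s}  [seen]
Reachable DFA states: {p}, {q,s,t}, {p,q,r,s}, {p,r,s,t}, {p,q,r,s,t}, {q,r,s,t}, {p,r,s}.
{s} is not among them.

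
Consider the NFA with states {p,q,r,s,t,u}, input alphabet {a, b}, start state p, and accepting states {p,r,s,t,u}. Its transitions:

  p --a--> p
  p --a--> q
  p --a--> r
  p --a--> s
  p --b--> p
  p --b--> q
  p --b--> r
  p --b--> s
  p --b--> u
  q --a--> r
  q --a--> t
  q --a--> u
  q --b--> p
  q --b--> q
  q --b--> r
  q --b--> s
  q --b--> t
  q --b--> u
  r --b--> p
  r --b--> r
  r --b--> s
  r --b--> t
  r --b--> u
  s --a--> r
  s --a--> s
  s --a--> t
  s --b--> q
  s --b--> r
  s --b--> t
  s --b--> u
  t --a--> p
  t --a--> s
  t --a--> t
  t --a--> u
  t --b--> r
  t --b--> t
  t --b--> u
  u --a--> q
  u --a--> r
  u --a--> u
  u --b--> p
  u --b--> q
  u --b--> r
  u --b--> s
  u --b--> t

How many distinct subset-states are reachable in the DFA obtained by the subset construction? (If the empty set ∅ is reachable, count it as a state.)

4

Start state of the DFA: {p}.
{p} --a--> {p,q,r,s}  [new]
{p} --b--> {p,q,r,s,u}  [new]
{p,q,r,s} --a--> {p,q,r,s,t,u}  [new]
{p,q,r,s} --b--> {p,q,r,s,t,u}  [seen]
{p,q,r,s,u} --a--> {p,q,r,s,t,u}  [seen]
{p,q,r,s,u} --b--> {p,q,r,s,t,u}  [seen]
{p,q,r,s,t,u} --a--> {p,q,r,s,t,u}  [seen]
{p,q,r,s,t,u} --b--> {p,q,r,s,t,u}  [seen]
Reachable DFA states: {p}, {p,q,r,s}, {p,q,r,s,u}, {p,q,r,s,t,u}.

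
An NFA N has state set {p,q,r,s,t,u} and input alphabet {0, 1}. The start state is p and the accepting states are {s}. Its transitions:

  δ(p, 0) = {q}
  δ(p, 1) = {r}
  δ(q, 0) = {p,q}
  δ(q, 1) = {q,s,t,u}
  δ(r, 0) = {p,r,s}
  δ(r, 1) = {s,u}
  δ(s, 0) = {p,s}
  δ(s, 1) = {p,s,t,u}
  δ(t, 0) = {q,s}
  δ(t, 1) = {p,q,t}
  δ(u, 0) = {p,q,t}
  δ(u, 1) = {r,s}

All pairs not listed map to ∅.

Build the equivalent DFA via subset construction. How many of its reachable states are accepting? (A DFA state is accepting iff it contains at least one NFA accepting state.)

Start state of the DFA: {p}.
{p} --0--> {q}  [new]
{p} --1--> {r}  [new]
{q} --0--> {p,q}  [new]
{q} --1--> {q,s,t,u}  [new]
{r} --0--> {p,r,s}  [new]
{r} --1--> {s,u}  [new]
{p,q} --0--> {p,q}  [seen]
{p,q} --1--> {q,r,s,t,u}  [new]
{q,s,t,u} --0--> {p,q,s,t}  [new]
{q,s,t,u} --1--> {p,q,r,s,t,u}  [new]
{p,r,s} --0--> {p,q,r,s}  [new]
{p,r,s} --1--> {p,r,s,t,u}  [new]
{s,u} --0--> {p,q,s,t}  [seen]
{s,u} --1--> {p,r,s,t,u}  [seen]
{q,r,s,t,u} --0--> {p,q,r,s,t}  [new]
{q,r,s,t,u} --1--> {p,q,r,s,t,u}  [seen]
{p,q,s,t} --0--> {p,q,s}  [new]
{p,q,s,t} --1--> {p,q,r,s,t,u}  [seen]
{p,q,r,s,t,u} --0--> {p,q,r,s,t}  [seen]
{p,q,r,s,t,u} --1--> {p,q,r,s,t,u}  [seen]
{p,q,r,s} --0--> {p,q,r,s}  [seen]
{p,q,r,s} --1--> {p,q,r,s,t,u}  [seen]
{p,r,s,t,u} --0--> {p,q,r,s,t}  [seen]
{p,r,s,t,u} --1--> {p,q,r,s,t,u}  [seen]
{p,q,r,s,t} --0--> {p,q,r,s}  [seen]
{p,q,r,s,t} --1--> {p,q,r,s,t,u}  [seen]
{p,q,s} --0--> {p,q,s}  [seen]
{p,q,s} --1--> {p,q,r,s,t,u}  [seen]
Reachable DFA states: {p}, {q}, {r}, {p,q}, {q,s,t,u}, {p,r,s}, {s,u}, {q,r,s,t,u}, {p,q,s,t}, {p,q,r,s,t,u}, {p,q,r,s}, {p,r,s,t,u}, {p,q,r,s,t}, {p,q,s}.
Accepting DFA states (contain an NFA accepting state): {q,s,t,u}, {p,r,s}, {s,u}, {q,r,s,t,u}, {p,q,s,t}, {p,q,r,s,t,u}, {p,q,r,s}, {p,r,s,t,u}, {p,q,r,s,t}, {p,q,s}.

10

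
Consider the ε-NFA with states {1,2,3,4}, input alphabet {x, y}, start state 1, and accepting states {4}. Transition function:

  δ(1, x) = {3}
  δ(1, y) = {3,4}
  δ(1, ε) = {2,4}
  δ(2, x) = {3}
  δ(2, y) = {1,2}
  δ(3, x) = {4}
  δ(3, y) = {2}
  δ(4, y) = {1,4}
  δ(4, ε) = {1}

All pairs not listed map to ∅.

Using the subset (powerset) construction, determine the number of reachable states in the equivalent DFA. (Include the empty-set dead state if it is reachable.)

4

Start state of the DFA: {1,2,4} (ε-closure of the NFA start).
{1,2,4} --x--> {3}  [new]
{1,2,4} --y--> {1,2,3,4}  [new]
{3} --x--> {1,2,4}  [seen]
{3} --y--> {2}  [new]
{1,2,3,4} --x--> {1,2,3,4}  [seen]
{1,2,3,4} --y--> {1,2,3,4}  [seen]
{2} --x--> {3}  [seen]
{2} --y--> {1,2,4}  [seen]
Reachable DFA states: {1,2,4}, {3}, {1,2,3,4}, {2}.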